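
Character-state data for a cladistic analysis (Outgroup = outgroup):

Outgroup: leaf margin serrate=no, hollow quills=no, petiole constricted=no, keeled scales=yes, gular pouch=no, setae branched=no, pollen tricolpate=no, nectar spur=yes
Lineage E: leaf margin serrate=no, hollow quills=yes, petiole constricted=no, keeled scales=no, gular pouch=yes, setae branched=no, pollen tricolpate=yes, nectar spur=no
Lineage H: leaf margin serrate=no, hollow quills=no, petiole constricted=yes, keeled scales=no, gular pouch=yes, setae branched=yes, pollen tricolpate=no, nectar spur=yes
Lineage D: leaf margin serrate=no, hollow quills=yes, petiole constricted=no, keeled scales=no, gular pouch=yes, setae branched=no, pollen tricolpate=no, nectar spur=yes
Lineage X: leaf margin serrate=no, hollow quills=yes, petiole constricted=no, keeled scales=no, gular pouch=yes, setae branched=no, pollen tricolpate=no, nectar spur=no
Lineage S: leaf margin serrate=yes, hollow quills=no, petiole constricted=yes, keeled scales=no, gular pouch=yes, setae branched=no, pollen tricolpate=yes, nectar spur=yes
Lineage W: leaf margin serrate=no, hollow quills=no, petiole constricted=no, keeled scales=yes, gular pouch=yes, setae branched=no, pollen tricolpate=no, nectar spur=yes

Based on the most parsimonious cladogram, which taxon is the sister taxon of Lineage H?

Character polarity is set by the outgroup: the derived state is whichever differs from the outgroup's state, so for keeled scales, nectar spur the derived state is 'no', and for the remaining characters it is 'yes'.
leaf margin serrate (derived state 'yes') is unique to Lineage S (autapomorphy; uninformative for grouping).
Only Lineage D, Lineage E, and Lineage X show the derived state 'yes' for hollow quills, supporting them as a clade.
Only Lineage H and Lineage S show the derived state 'yes' for petiole constricted, supporting them as a clade.
keeled scales (derived state 'no') is shared by Lineage D, Lineage E, Lineage H, Lineage S, and Lineage X — a synapomorphy uniting that clade.
All ingroup taxa share the derived state 'yes' for gular pouch; it defines the ingroup but does not resolve relationships within it.
setae branched: derived state 'yes' in Lineage H only — an autapomorphy, so it tells us nothing about relationships among taxa.
pollen tricolpate groups Lineage E and Lineage S, which is incompatible with the clades supported by the remaining characters; treating it as convergent (homoplasy) costs fewer steps than any alternative tree.
Only Lineage E and Lineage X show the derived state 'no' for nectar spur, supporting them as a clade.
Most parsimonious ingroup topology: ((((Lineage E,Lineage X),Lineage D),(Lineage H,Lineage S)),Lineage W).
Lineage H and Lineage S form a cherry on this tree, so they are sister taxa.

Lineage S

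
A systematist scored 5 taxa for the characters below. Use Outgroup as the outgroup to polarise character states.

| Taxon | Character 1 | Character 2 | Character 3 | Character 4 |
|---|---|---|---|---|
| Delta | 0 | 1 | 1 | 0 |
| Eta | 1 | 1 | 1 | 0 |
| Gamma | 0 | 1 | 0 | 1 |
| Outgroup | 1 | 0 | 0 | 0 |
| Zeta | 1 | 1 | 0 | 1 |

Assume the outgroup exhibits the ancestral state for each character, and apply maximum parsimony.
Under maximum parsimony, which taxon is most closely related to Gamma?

Character polarity is set by the outgroup: the derived state is whichever differs from the outgroup's state, so for Character 1 the derived state is '0', and for the remaining characters it is '1'.
Character 1 groups Delta and Gamma, which is incompatible with the clades supported by the remaining characters; treating it as convergent (homoplasy) costs fewer steps than any alternative tree.
All ingroup taxa share the derived state '1' for Character 2; it defines the ingroup but does not resolve relationships within it.
Only Delta and Eta show the derived state '1' for Character 3, supporting them as a clade.
Character 4: derived state '1' in Gamma and Zeta only — synapomorphy for {Gamma, Zeta}.
Most parsimonious ingroup topology: ((Eta,Delta),(Gamma,Zeta)).
Gamma and Zeta form a cherry on this tree, so they are sister taxa.

Zeta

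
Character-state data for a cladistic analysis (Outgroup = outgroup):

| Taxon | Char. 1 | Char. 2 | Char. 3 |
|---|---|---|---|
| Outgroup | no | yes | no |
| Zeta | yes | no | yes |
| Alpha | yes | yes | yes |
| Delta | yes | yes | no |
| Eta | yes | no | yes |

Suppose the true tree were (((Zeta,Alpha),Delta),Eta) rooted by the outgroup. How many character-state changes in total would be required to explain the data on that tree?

Map each character onto (((Zeta,Alpha),Delta),Eta) (rooted by Outgroup) and count the minimum state changes it requires (Fitch parsimony):
Char. 1: 1; Char. 2: 2; Char. 3: 2.
Total tree length = 5.

5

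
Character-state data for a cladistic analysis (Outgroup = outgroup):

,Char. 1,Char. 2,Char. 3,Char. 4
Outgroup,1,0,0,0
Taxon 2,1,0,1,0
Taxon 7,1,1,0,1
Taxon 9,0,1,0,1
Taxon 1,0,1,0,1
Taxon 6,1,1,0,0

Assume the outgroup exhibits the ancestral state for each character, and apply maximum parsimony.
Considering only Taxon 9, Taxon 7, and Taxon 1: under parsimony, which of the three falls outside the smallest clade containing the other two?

Taxon 7

Character polarity is set by the outgroup: the derived state is whichever differs from the outgroup's state, so for Char. 1 the derived state is '0', and for the remaining characters it is '1'.
Only Taxon 1 and Taxon 9 show the derived state '0' for Char. 1, supporting them as a clade.
Char. 2: derived state '1' in Taxon 1, Taxon 6, Taxon 7, and Taxon 9 only — synapomorphy for {Taxon 1, Taxon 6, Taxon 7, Taxon 9}.
Char. 3: derived state '1' in Taxon 2 only — an autapomorphy, so it tells us nothing about relationships among taxa.
Char. 4 (derived state '1') is shared by Taxon 1, Taxon 7, and Taxon 9 — a synapomorphy uniting that clade.
Most parsimonious ingroup topology: (Taxon 2,((Taxon 7,(Taxon 9,Taxon 1)),Taxon 6)).
Taxon 9 and Taxon 1 share a more recent common ancestor with each other than either does with Taxon 7, so Taxon 7 is the least closely related of the three.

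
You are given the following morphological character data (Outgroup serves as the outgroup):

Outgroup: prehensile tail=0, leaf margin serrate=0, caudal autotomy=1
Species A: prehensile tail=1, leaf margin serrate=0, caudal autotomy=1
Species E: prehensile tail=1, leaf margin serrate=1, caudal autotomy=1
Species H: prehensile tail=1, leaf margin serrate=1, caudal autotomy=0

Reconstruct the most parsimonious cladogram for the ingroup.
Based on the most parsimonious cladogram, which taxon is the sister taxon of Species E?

Species H

Character polarity is set by the outgroup: the derived state is whichever differs from the outgroup's state, so for caudal autotomy the derived state is '0', and for the remaining characters it is '1'.
prehensile tail (derived state '1') is shared by all ingroup taxa — unites the whole ingroup.
Only Species E and Species H show the derived state '1' for leaf margin serrate, supporting them as a clade.
caudal autotomy: derived state '0' in Species H only — an autapomorphy, so it tells us nothing about relationships among taxa.
Most parsimonious ingroup topology: (Species A,(Species E,Species H)).
Species E and Species H form a cherry on this tree, so they are sister taxa.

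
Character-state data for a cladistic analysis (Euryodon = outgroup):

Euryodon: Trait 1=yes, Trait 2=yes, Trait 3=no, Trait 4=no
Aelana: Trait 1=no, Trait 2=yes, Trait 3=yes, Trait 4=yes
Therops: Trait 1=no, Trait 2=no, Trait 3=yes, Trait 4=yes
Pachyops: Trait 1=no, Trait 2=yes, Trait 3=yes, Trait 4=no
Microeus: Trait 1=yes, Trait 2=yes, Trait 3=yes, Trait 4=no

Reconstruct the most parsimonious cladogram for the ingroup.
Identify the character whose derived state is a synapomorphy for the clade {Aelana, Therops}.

Trait 4

Character polarity is set by the outgroup: the derived state is whichever differs from the outgroup's state, so for Trait 1, Trait 2 the derived state is 'no', and for the remaining characters it is 'yes'.
Only Aelana, Pachyops, and Therops show the derived state 'no' for Trait 1, supporting them as a clade.
Trait 2: derived state 'no' in Therops only — an autapomorphy, so it tells us nothing about relationships among taxa.
Trait 3 (derived state 'yes') is shared by all ingroup taxa — unites the whole ingroup.
Trait 4: derived state 'yes' in Aelana and Therops only — synapomorphy for {Aelana, Therops}.
Most parsimonious ingroup topology: (((Aelana,Therops),Pachyops),Microeus).
The clade {Aelana, Therops} is supported by Trait 4: its derived state 'yes' occurs in exactly those taxa and in no other taxon (including the outgroup).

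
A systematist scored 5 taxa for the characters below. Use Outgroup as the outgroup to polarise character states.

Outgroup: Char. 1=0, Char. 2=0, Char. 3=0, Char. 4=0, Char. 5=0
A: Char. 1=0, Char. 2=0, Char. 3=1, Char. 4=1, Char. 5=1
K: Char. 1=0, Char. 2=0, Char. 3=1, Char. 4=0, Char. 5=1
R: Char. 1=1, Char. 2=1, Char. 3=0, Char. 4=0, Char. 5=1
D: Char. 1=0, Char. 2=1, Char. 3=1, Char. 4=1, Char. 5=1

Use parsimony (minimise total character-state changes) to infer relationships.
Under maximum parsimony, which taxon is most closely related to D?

A

The outgroup has state '0' for every character, so '1' is the derived state throughout.
Char. 1: derived state '1' in R only — an autapomorphy, so it tells us nothing about relationships among taxa.
Char. 2 groups D and R, which is incompatible with the clades supported by the remaining characters; treating it as convergent (homoplasy) costs fewer steps than any alternative tree.
Char. 3: derived state '1' in A, D, and K only — synapomorphy for {A, D, K}.
Char. 4: derived state '1' in A and D only — synapomorphy for {A, D}.
All ingroup taxa share the derived state '1' for Char. 5; it defines the ingroup but does not resolve relationships within it.
Most parsimonious ingroup topology: (((A,D),K),R).
D and A form a cherry on this tree, so they are sister taxa.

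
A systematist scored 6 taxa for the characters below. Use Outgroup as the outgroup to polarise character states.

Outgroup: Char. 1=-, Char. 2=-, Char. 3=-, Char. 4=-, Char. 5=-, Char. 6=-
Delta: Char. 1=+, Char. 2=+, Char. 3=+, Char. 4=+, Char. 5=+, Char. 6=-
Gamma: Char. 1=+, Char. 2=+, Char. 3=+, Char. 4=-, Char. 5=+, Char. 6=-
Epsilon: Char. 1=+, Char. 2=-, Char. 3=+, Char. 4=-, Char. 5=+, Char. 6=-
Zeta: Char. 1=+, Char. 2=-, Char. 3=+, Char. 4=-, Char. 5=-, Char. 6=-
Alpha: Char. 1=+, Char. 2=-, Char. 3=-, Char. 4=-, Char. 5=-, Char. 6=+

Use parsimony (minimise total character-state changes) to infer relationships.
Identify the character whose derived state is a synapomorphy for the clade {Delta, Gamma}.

Char. 2

The outgroup has state '-' for every character, so '+' is the derived state throughout.
All ingroup taxa share the derived state '+' for Char. 1; it defines the ingroup but does not resolve relationships within it.
Char. 2 (derived state '+') is shared by Delta and Gamma — a synapomorphy uniting that clade.
Char. 3 (derived state '+') is shared by Delta, Epsilon, Gamma, and Zeta — a synapomorphy uniting that clade.
Char. 4: derived state '+' in Delta only — an autapomorphy, so it tells us nothing about relationships among taxa.
Only Delta, Epsilon, and Gamma show the derived state '+' for Char. 5, supporting them as a clade.
Char. 6: derived state '+' in Alpha only — an autapomorphy, so it tells us nothing about relationships among taxa.
Most parsimonious ingroup topology: ((((Delta,Gamma),Epsilon),Zeta),Alpha).
The clade {Delta, Gamma} is supported by Char. 2: its derived state '+' occurs in exactly those taxa and in no other taxon (including the outgroup).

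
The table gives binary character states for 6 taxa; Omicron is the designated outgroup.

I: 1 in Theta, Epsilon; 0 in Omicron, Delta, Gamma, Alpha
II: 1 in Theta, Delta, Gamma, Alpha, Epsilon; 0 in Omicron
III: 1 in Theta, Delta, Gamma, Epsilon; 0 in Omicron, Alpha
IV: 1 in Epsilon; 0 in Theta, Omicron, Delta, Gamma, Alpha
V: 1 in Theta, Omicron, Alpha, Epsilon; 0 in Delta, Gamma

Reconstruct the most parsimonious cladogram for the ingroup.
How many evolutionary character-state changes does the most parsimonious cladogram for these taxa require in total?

Character polarity is set by the outgroup: the derived state is whichever differs from the outgroup's state, so for V the derived state is '0', and for the remaining characters it is '1'.
I: derived state '1' in Epsilon and Theta only — synapomorphy for {Epsilon, Theta}.
II (derived state '1') is shared by all ingroup taxa — unites the whole ingroup.
III: derived state '1' in Delta, Epsilon, Gamma, and Theta only — synapomorphy for {Delta, Epsilon, Gamma, Theta}.
IV: derived state '1' in Epsilon only — an autapomorphy, so it tells us nothing about relationships among taxa.
V (derived state '0') is shared by Delta and Gamma — a synapomorphy uniting that clade.
Most parsimonious ingroup topology: (Alpha,((Epsilon,Theta),(Delta,Gamma))).
Changes per character on this tree: I: 1; II: 1; III: 1; IV: 1; V: 1.
Total = 5.

5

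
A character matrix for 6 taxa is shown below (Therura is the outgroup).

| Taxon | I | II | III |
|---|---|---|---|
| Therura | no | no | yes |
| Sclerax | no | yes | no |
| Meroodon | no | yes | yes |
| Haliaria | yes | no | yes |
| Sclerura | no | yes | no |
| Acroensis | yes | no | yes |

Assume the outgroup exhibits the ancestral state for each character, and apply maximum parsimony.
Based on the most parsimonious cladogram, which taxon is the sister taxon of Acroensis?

Haliaria

Character polarity is set by the outgroup: the derived state is whichever differs from the outgroup's state, so for III the derived state is 'no', and for the remaining characters it is 'yes'.
I (derived state 'yes') is shared by Acroensis and Haliaria — a synapomorphy uniting that clade.
Only Meroodon, Sclerax, and Sclerura show the derived state 'yes' for II, supporting them as a clade.
Only Sclerax and Sclerura show the derived state 'no' for III, supporting them as a clade.
Most parsimonious ingroup topology: (((Sclerax,Sclerura),Meroodon),(Haliaria,Acroensis)).
Acroensis and Haliaria form a cherry on this tree, so they are sister taxa.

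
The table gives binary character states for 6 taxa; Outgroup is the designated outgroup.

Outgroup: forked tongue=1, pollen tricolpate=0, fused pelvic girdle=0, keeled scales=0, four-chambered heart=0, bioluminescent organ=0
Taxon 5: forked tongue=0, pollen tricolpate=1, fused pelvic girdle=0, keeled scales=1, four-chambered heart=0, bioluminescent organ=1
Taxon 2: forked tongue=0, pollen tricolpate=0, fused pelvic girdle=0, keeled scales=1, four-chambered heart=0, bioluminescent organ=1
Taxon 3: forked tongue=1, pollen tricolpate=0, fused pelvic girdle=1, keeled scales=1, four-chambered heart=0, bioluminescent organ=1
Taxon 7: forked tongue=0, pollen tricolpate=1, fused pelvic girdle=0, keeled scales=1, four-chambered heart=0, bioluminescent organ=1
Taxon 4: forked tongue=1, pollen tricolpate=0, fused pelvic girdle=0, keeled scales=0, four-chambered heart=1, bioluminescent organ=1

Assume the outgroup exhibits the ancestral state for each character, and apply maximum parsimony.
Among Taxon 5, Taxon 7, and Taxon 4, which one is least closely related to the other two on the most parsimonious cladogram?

Taxon 4

Character polarity is set by the outgroup: the derived state is whichever differs from the outgroup's state, so for forked tongue the derived state is '0', and for the remaining characters it is '1'.
forked tongue: derived state '0' in Taxon 2, Taxon 5, and Taxon 7 only — synapomorphy for {Taxon 2, Taxon 5, Taxon 7}.
pollen tricolpate (derived state '1') is shared by Taxon 5 and Taxon 7 — a synapomorphy uniting that clade.
fused pelvic girdle: derived state '1' in Taxon 3 only — an autapomorphy, so it tells us nothing about relationships among taxa.
Only Taxon 2, Taxon 3, Taxon 5, and Taxon 7 show the derived state '1' for keeled scales, supporting them as a clade.
four-chambered heart (derived state '1') is unique to Taxon 4 (autapomorphy; uninformative for grouping).
bioluminescent organ (derived state '1') is shared by all ingroup taxa — unites the whole ingroup.
Most parsimonious ingroup topology: ((((Taxon 5,Taxon 7),Taxon 2),Taxon 3),Taxon 4).
Taxon 7 and Taxon 5 share a more recent common ancestor with each other than either does with Taxon 4, so Taxon 4 is the least closely related of the three.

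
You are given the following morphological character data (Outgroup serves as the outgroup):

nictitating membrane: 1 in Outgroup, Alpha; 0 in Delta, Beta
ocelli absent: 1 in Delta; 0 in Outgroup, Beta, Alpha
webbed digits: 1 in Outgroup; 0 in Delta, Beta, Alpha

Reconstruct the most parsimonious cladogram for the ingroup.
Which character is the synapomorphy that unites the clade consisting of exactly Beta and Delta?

nictitating membrane

Character polarity is set by the outgroup: the derived state is whichever differs from the outgroup's state, so for nictitating membrane, webbed digits the derived state is '0', and for the remaining characters it is '1'.
nictitating membrane: derived state '0' in Beta and Delta only — synapomorphy for {Beta, Delta}.
ocelli absent: derived state '1' in Delta only — an autapomorphy, so it tells us nothing about relationships among taxa.
All ingroup taxa share the derived state '0' for webbed digits; it defines the ingroup but does not resolve relationships within it.
Most parsimonious ingroup topology: ((Delta,Beta),Alpha).
The clade {Beta, Delta} is supported by nictitating membrane: its derived state '0' occurs in exactly those taxa and in no other taxon (including the outgroup).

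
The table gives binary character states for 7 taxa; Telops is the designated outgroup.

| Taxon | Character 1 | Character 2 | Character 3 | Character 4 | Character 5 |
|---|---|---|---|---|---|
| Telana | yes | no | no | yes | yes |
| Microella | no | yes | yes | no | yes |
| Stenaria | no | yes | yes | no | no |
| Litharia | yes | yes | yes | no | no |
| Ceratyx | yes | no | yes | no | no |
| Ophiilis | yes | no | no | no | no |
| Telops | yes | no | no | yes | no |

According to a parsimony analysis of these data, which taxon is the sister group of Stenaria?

Character polarity is set by the outgroup: the derived state is whichever differs from the outgroup's state, so for Character 1, Character 4 the derived state is 'no', and for the remaining characters it is 'yes'.
Character 1: derived state 'no' in Microella and Stenaria only — synapomorphy for {Microella, Stenaria}.
Character 2: derived state 'yes' in Litharia, Microella, and Stenaria only — synapomorphy for {Litharia, Microella, Stenaria}.
Character 3: derived state 'yes' in Ceratyx, Litharia, Microella, and Stenaria only — synapomorphy for {Ceratyx, Litharia, Microella, Stenaria}.
Character 4: derived state 'no' in Ceratyx, Litharia, Microella, Ophiilis, and Stenaria only — synapomorphy for {Ceratyx, Litharia, Microella, Ophiilis, Stenaria}.
Character 5 groups Microella and Telana, which is incompatible with the clades supported by the remaining characters; treating it as convergent (homoplasy) costs fewer steps than any alternative tree.
Most parsimonious ingroup topology: ((((Litharia,(Stenaria,Microella)),Ceratyx),Ophiilis),Telana).
Stenaria and Microella form a cherry on this tree, so they are sister taxa.

Microella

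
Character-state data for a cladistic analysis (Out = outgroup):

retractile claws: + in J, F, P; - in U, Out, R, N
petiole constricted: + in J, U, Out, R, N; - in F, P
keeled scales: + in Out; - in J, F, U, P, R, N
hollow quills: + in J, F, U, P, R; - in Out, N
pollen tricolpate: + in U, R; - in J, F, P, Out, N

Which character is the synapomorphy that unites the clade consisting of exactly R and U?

pollen tricolpate

Character polarity is set by the outgroup: the derived state is whichever differs from the outgroup's state, so for petiole constricted, keeled scales the derived state is '-', and for the remaining characters it is '+'.
retractile claws: derived state '+' in F, J, and P only — synapomorphy for {F, J, P}.
Only F and P show the derived state '-' for petiole constricted, supporting them as a clade.
keeled scales (derived state '-') is shared by all ingroup taxa — unites the whole ingroup.
hollow quills (derived state '+') is shared by F, J, P, R, and U — a synapomorphy uniting that clade.
Only R and U show the derived state '+' for pollen tricolpate, supporting them as a clade.
Most parsimonious ingroup topology: (((U,R),(J,(P,F))),N).
The clade {R, U} is supported by pollen tricolpate: its derived state '+' occurs in exactly those taxa and in no other taxon (including the outgroup).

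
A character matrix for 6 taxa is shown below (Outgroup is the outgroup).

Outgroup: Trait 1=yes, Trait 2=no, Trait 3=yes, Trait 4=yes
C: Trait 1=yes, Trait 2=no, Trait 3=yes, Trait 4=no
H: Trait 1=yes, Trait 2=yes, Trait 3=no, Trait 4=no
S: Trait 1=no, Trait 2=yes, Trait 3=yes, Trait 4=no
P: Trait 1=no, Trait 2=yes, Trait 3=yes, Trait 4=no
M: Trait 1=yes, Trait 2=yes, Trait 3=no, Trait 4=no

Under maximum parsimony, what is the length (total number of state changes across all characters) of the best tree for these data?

Character polarity is set by the outgroup: the derived state is whichever differs from the outgroup's state, so for Trait 1, Trait 3, Trait 4 the derived state is 'no', and for the remaining characters it is 'yes'.
Only P and S show the derived state 'no' for Trait 1, supporting them as a clade.
Only H, M, P, and S show the derived state 'yes' for Trait 2, supporting them as a clade.
Trait 3 (derived state 'no') is shared by H and M — a synapomorphy uniting that clade.
All ingroup taxa share the derived state 'no' for Trait 4; it defines the ingroup but does not resolve relationships within it.
Most parsimonious ingroup topology: (C,((H,M),(S,P))).
Changes per character on this tree: Trait 1: 1; Trait 2: 1; Trait 3: 1; Trait 4: 1.
Total = 4.

4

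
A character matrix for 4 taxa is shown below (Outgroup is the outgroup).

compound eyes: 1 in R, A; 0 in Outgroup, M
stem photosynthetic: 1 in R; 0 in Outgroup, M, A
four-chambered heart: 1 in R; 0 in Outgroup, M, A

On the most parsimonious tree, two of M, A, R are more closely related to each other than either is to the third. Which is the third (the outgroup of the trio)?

M

The outgroup has state '0' for every character, so '1' is the derived state throughout.
Only A and R show the derived state '1' for compound eyes, supporting them as a clade.
stem photosynthetic: derived state '1' in R only — an autapomorphy, so it tells us nothing about relationships among taxa.
four-chambered heart (derived state '1') is unique to R (autapomorphy; uninformative for grouping).
Most parsimonious ingroup topology: (M,(R,A)).
A and R share a more recent common ancestor with each other than either does with M, so M is the least closely related of the three.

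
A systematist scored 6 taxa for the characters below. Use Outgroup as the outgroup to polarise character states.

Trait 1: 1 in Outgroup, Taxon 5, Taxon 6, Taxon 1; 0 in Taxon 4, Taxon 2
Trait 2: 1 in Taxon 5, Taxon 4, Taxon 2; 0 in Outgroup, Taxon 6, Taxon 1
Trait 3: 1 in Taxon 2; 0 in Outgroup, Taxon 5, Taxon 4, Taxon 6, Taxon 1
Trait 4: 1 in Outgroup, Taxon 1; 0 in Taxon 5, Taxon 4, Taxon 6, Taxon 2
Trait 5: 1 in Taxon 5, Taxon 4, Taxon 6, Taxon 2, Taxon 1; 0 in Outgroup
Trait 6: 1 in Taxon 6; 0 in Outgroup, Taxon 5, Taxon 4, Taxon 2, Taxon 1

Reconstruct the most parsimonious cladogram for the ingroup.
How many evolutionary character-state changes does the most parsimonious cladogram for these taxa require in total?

Character polarity is set by the outgroup: the derived state is whichever differs from the outgroup's state, so for Trait 1, Trait 4 the derived state is '0', and for the remaining characters it is '1'.
Trait 1: derived state '0' in Taxon 2 and Taxon 4 only — synapomorphy for {Taxon 2, Taxon 4}.
Only Taxon 2, Taxon 4, and Taxon 5 show the derived state '1' for Trait 2, supporting them as a clade.
Trait 3: derived state '1' in Taxon 2 only — an autapomorphy, so it tells us nothing about relationships among taxa.
Only Taxon 2, Taxon 4, Taxon 5, and Taxon 6 show the derived state '0' for Trait 4, supporting them as a clade.
Trait 5 (derived state '1') is shared by all ingroup taxa — unites the whole ingroup.
Trait 6: derived state '1' in Taxon 6 only — an autapomorphy, so it tells us nothing about relationships among taxa.
Most parsimonious ingroup topology: (((Taxon 5,(Taxon 4,Taxon 2)),Taxon 6),Taxon 1).
Changes per character on this tree: Trait 1: 1; Trait 2: 1; Trait 3: 1; Trait 4: 1; Trait 5: 1; Trait 6: 1.
Total = 6.

6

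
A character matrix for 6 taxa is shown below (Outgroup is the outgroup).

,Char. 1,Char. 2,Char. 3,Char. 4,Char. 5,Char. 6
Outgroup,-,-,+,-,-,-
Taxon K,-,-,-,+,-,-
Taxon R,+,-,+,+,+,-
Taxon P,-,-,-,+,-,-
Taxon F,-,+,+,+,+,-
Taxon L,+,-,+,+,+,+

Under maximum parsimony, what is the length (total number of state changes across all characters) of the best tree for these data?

Character polarity is set by the outgroup: the derived state is whichever differs from the outgroup's state, so for Char. 3 the derived state is '-', and for the remaining characters it is '+'.
Only Taxon L and Taxon R show the derived state '+' for Char. 1, supporting them as a clade.
Char. 2: derived state '+' in Taxon F only — an autapomorphy, so it tells us nothing about relationships among taxa.
Char. 3 (derived state '-') is shared by Taxon K and Taxon P — a synapomorphy uniting that clade.
All ingroup taxa share the derived state '+' for Char. 4; it defines the ingroup but does not resolve relationships within it.
Char. 5: derived state '+' in Taxon F, Taxon L, and Taxon R only — synapomorphy for {Taxon F, Taxon L, Taxon R}.
Char. 6: derived state '+' in Taxon L only — an autapomorphy, so it tells us nothing about relationships among taxa.
Most parsimonious ingroup topology: ((Taxon K,Taxon P),((Taxon R,Taxon L),Taxon F)).
Changes per character on this tree: Char. 1: 1; Char. 2: 1; Char. 3: 1; Char. 4: 1; Char. 5: 1; Char. 6: 1.
Total = 6.

6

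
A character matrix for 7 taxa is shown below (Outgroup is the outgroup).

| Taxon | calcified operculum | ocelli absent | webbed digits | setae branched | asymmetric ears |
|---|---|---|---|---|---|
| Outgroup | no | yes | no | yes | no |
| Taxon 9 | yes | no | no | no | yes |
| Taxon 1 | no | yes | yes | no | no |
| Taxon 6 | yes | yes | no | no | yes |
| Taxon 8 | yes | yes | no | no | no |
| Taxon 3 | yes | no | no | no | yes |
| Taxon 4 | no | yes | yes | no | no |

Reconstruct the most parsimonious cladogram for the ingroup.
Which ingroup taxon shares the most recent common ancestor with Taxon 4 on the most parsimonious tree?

Taxon 1

Character polarity is set by the outgroup: the derived state is whichever differs from the outgroup's state, so for ocelli absent, setae branched the derived state is 'no', and for the remaining characters it is 'yes'.
calcified operculum: derived state 'yes' in Taxon 3, Taxon 6, Taxon 8, and Taxon 9 only — synapomorphy for {Taxon 3, Taxon 6, Taxon 8, Taxon 9}.
Only Taxon 3 and Taxon 9 show the derived state 'no' for ocelli absent, supporting them as a clade.
webbed digits (derived state 'yes') is shared by Taxon 1 and Taxon 4 — a synapomorphy uniting that clade.
setae branched (derived state 'no') is shared by all ingroup taxa — unites the whole ingroup.
Only Taxon 3, Taxon 6, and Taxon 9 show the derived state 'yes' for asymmetric ears, supporting them as a clade.
Most parsimonious ingroup topology: ((((Taxon 9,Taxon 3),Taxon 6),Taxon 8),(Taxon 1,Taxon 4)).
Taxon 4 and Taxon 1 form a cherry on this tree, so they are sister taxa.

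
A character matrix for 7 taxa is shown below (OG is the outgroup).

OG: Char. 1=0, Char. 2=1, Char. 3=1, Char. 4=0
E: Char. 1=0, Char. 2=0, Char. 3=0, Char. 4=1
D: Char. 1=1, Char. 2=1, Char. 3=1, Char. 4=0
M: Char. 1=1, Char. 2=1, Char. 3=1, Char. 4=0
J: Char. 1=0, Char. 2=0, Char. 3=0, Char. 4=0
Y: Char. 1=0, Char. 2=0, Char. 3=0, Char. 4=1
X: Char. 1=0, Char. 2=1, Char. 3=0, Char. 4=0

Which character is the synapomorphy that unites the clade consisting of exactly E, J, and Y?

Char. 2

Character polarity is set by the outgroup: the derived state is whichever differs from the outgroup's state, so for Char. 2, Char. 3 the derived state is '0', and for the remaining characters it is '1'.
Only D and M show the derived state '1' for Char. 1, supporting them as a clade.
Char. 2: derived state '0' in E, J, and Y only — synapomorphy for {E, J, Y}.
Char. 3 (derived state '0') is shared by E, J, X, and Y — a synapomorphy uniting that clade.
Char. 4 (derived state '1') is shared by E and Y — a synapomorphy uniting that clade.
Most parsimonious ingroup topology: ((((E,Y),J),X),(D,M)).
The clade {E, J, Y} is supported by Char. 2: its derived state '0' occurs in exactly those taxa and in no other taxon (including the outgroup).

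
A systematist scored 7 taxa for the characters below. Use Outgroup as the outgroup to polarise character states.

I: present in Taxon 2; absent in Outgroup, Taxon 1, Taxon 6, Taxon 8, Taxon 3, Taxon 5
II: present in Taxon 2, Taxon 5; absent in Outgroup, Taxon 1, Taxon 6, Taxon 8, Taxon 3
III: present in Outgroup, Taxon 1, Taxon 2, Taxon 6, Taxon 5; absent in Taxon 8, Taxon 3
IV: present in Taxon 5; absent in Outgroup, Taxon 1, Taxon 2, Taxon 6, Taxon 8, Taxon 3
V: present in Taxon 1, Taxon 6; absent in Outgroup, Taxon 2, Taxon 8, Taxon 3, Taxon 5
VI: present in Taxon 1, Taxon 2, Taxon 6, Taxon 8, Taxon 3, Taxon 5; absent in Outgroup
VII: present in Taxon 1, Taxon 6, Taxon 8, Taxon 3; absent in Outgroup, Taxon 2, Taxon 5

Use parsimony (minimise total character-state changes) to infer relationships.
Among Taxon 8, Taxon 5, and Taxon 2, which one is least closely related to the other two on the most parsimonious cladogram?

Taxon 8

Character polarity is set by the outgroup: the derived state is whichever differs from the outgroup's state, so for III the derived state is 'absent', and for the remaining characters it is 'present'.
I (derived state 'present') is unique to Taxon 2 (autapomorphy; uninformative for grouping).
Only Taxon 2 and Taxon 5 show the derived state 'present' for II, supporting them as a clade.
Only Taxon 3 and Taxon 8 show the derived state 'absent' for III, supporting them as a clade.
IV (derived state 'present') is unique to Taxon 5 (autapomorphy; uninformative for grouping).
V (derived state 'present') is shared by Taxon 1 and Taxon 6 — a synapomorphy uniting that clade.
VI (derived state 'present') is shared by all ingroup taxa — unites the whole ingroup.
Only Taxon 1, Taxon 3, Taxon 6, and Taxon 8 show the derived state 'present' for VII, supporting them as a clade.
Most parsimonious ingroup topology: (((Taxon 1,Taxon 6),(Taxon 8,Taxon 3)),(Taxon 2,Taxon 5)).
Taxon 2 and Taxon 5 share a more recent common ancestor with each other than either does with Taxon 8, so Taxon 8 is the least closely related of the three.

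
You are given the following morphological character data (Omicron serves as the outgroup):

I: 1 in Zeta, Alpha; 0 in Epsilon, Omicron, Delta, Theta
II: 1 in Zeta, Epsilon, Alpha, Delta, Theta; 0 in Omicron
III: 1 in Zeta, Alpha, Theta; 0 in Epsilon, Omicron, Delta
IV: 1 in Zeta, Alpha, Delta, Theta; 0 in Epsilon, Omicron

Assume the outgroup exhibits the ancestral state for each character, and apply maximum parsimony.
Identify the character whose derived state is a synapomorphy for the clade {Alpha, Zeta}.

The outgroup has state '0' for every character, so '1' is the derived state throughout.
I: derived state '1' in Alpha and Zeta only — synapomorphy for {Alpha, Zeta}.
All ingroup taxa share the derived state '1' for II; it defines the ingroup but does not resolve relationships within it.
III (derived state '1') is shared by Alpha, Theta, and Zeta — a synapomorphy uniting that clade.
IV: derived state '1' in Alpha, Delta, Theta, and Zeta only — synapomorphy for {Alpha, Delta, Theta, Zeta}.
Most parsimonious ingroup topology: (((Theta,(Alpha,Zeta)),Delta),Epsilon).
The clade {Alpha, Zeta} is supported by I: its derived state '1' occurs in exactly those taxa and in no other taxon (including the outgroup).

I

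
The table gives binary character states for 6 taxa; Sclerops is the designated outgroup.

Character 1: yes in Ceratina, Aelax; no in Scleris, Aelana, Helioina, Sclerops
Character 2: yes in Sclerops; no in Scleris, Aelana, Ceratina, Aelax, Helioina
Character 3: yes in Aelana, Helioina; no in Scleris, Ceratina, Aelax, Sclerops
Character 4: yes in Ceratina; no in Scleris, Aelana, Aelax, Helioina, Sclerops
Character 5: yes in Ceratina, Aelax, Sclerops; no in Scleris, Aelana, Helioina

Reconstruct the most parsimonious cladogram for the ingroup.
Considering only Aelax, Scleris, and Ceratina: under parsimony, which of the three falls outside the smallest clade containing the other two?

Scleris

Character polarity is set by the outgroup: the derived state is whichever differs from the outgroup's state, so for Character 2, Character 5 the derived state is 'no', and for the remaining characters it is 'yes'.
Only Aelax and Ceratina show the derived state 'yes' for Character 1, supporting them as a clade.
Character 2 (derived state 'no') is shared by all ingroup taxa — unites the whole ingroup.
Only Aelana and Helioina show the derived state 'yes' for Character 3, supporting them as a clade.
Character 4: derived state 'yes' in Ceratina only — an autapomorphy, so it tells us nothing about relationships among taxa.
Character 5: derived state 'no' in Aelana, Helioina, and Scleris only — synapomorphy for {Aelana, Helioina, Scleris}.
Most parsimonious ingroup topology: ((Ceratina,Aelax),((Helioina,Aelana),Scleris)).
Ceratina and Aelax share a more recent common ancestor with each other than either does with Scleris, so Scleris is the least closely related of the three.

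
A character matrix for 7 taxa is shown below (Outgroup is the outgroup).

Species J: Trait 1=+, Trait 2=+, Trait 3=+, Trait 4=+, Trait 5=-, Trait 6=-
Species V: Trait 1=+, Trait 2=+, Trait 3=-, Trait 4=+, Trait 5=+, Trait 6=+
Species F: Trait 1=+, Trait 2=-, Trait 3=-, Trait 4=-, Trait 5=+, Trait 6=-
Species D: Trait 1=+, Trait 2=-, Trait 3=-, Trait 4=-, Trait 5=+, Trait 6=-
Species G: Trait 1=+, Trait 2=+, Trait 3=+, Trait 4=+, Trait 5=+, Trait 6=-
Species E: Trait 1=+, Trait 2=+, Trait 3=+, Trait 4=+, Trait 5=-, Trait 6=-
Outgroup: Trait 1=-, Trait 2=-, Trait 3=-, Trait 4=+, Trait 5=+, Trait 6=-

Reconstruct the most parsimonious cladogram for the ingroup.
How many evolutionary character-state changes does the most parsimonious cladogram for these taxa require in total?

6

Character polarity is set by the outgroup: the derived state is whichever differs from the outgroup's state, so for Trait 4, Trait 5 the derived state is '-', and for the remaining characters it is '+'.
Trait 1 (derived state '+') is shared by all ingroup taxa — unites the whole ingroup.
Trait 2 (derived state '+') is shared by Species E, Species G, Species J, and Species V — a synapomorphy uniting that clade.
Only Species E, Species G, and Species J show the derived state '+' for Trait 3, supporting them as a clade.
Trait 4 (derived state '-') is shared by Species D and Species F — a synapomorphy uniting that clade.
Trait 5 (derived state '-') is shared by Species E and Species J — a synapomorphy uniting that clade.
Trait 6 (derived state '+') is unique to Species V (autapomorphy; uninformative for grouping).
Most parsimonious ingroup topology: (((Species G,(Species E,Species J)),Species V),(Species D,Species F)).
Changes per character on this tree: Trait 1: 1; Trait 2: 1; Trait 3: 1; Trait 4: 1; Trait 5: 1; Trait 6: 1.
Total = 6.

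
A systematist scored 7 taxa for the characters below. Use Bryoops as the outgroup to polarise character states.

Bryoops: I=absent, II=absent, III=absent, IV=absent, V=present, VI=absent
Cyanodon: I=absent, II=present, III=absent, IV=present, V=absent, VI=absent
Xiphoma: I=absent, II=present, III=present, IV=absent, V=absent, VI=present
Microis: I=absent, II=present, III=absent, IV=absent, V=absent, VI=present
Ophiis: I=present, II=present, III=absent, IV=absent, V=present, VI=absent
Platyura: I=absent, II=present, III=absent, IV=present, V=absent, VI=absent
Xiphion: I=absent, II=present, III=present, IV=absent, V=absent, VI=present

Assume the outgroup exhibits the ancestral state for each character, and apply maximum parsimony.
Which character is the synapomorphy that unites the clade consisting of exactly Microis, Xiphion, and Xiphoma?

Character polarity is set by the outgroup: the derived state is whichever differs from the outgroup's state, so for V the derived state is 'absent', and for the remaining characters it is 'present'.
I (derived state 'present') is unique to Ophiis (autapomorphy; uninformative for grouping).
All ingroup taxa share the derived state 'present' for II; it defines the ingroup but does not resolve relationships within it.
III (derived state 'present') is shared by Xiphion and Xiphoma — a synapomorphy uniting that clade.
IV (derived state 'present') is shared by Cyanodon and Platyura — a synapomorphy uniting that clade.
Only Cyanodon, Microis, Platyura, Xiphion, and Xiphoma show the derived state 'absent' for V, supporting them as a clade.
VI: derived state 'present' in Microis, Xiphion, and Xiphoma only — synapomorphy for {Microis, Xiphion, Xiphoma}.
Most parsimonious ingroup topology: (((Cyanodon,Platyura),((Xiphoma,Xiphion),Microis)),Ophiis).
The clade {Microis, Xiphion, Xiphoma} is supported by VI: its derived state 'present' occurs in exactly those taxa and in no other taxon (including the outgroup).

VI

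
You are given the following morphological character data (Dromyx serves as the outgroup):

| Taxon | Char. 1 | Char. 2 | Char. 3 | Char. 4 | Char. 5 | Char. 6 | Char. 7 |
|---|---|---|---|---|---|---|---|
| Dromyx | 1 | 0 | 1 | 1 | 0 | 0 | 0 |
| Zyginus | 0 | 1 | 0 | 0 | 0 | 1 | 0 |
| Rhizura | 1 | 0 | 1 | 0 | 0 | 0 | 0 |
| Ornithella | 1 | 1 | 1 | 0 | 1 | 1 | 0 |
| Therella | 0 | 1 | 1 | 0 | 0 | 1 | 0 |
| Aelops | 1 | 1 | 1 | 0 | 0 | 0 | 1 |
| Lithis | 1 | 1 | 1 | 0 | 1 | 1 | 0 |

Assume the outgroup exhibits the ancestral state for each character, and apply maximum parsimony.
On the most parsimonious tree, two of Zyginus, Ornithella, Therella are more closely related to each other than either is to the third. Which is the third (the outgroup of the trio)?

Character polarity is set by the outgroup: the derived state is whichever differs from the outgroup's state, so for Char. 1, Char. 3, Char. 4 the derived state is '0', and for the remaining characters it is '1'.
Char. 1 (derived state '0') is shared by Therella and Zyginus — a synapomorphy uniting that clade.
Char. 2: derived state '1' in Aelops, Lithis, Ornithella, Therella, and Zyginus only — synapomorphy for {Aelops, Lithis, Ornithella, Therella, Zyginus}.
Char. 3 (derived state '0') is unique to Zyginus (autapomorphy; uninformative for grouping).
All ingroup taxa share the derived state '0' for Char. 4; it defines the ingroup but does not resolve relationships within it.
Only Lithis and Ornithella show the derived state '1' for Char. 5, supporting them as a clade.
Char. 6 (derived state '1') is shared by Lithis, Ornithella, Therella, and Zyginus — a synapomorphy uniting that clade.
Char. 7 (derived state '1') is unique to Aelops (autapomorphy; uninformative for grouping).
Most parsimonious ingroup topology: ((((Zyginus,Therella),(Ornithella,Lithis)),Aelops),Rhizura).
Therella and Zyginus share a more recent common ancestor with each other than either does with Ornithella, so Ornithella is the least closely related of the three.

Ornithella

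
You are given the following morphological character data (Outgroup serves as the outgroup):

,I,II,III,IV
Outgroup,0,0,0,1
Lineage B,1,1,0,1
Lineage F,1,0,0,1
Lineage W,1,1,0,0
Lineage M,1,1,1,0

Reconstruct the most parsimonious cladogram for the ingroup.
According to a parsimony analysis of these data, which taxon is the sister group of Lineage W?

Lineage M

Character polarity is set by the outgroup: the derived state is whichever differs from the outgroup's state, so for IV the derived state is '0', and for the remaining characters it is '1'.
I (derived state '1') is shared by all ingroup taxa — unites the whole ingroup.
Only Lineage B, Lineage M, and Lineage W show the derived state '1' for II, supporting them as a clade.
III: derived state '1' in Lineage M only — an autapomorphy, so it tells us nothing about relationships among taxa.
IV (derived state '0') is shared by Lineage M and Lineage W — a synapomorphy uniting that clade.
Most parsimonious ingroup topology: ((Lineage B,(Lineage W,Lineage M)),Lineage F).
Lineage W and Lineage M form a cherry on this tree, so they are sister taxa.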